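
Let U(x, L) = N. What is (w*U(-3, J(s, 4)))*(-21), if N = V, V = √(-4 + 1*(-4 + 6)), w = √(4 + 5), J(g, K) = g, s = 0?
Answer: -63*I*√2 ≈ -89.095*I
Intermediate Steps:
w = 3 (w = √9 = 3)
V = I*√2 (V = √(-4 + 1*2) = √(-4 + 2) = √(-2) = I*√2 ≈ 1.4142*I)
N = I*√2 ≈ 1.4142*I
U(x, L) = I*√2
(w*U(-3, J(s, 4)))*(-21) = (3*(I*√2))*(-21) = (3*I*√2)*(-21) = -63*I*√2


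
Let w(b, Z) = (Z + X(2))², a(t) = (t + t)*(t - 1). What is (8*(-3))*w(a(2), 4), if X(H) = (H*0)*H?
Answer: -384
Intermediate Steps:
X(H) = 0 (X(H) = 0*H = 0)
a(t) = 2*t*(-1 + t) (a(t) = (2*t)*(-1 + t) = 2*t*(-1 + t))
w(b, Z) = Z² (w(b, Z) = (Z + 0)² = Z²)
(8*(-3))*w(a(2), 4) = (8*(-3))*4² = -24*16 = -384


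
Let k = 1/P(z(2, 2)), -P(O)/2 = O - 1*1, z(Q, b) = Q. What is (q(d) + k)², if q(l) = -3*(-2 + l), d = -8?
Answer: 3481/4 ≈ 870.25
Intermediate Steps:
q(l) = 6 - 3*l
P(O) = 2 - 2*O (P(O) = -2*(O - 1*1) = -2*(O - 1) = -2*(-1 + O) = 2 - 2*O)
k = -½ (k = 1/(2 - 2*2) = 1/(2 - 4) = 1/(-2) = -½ ≈ -0.50000)
(q(d) + k)² = ((6 - 3*(-8)) - ½)² = ((6 + 24) - ½)² = (30 - ½)² = (59/2)² = 3481/4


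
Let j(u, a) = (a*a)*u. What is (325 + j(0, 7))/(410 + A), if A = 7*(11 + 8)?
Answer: 325/543 ≈ 0.59853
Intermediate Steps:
A = 133 (A = 7*19 = 133)
j(u, a) = u*a² (j(u, a) = a²*u = u*a²)
(325 + j(0, 7))/(410 + A) = (325 + 0*7²)/(410 + 133) = (325 + 0*49)/543 = (325 + 0)*(1/543) = 325*(1/543) = 325/543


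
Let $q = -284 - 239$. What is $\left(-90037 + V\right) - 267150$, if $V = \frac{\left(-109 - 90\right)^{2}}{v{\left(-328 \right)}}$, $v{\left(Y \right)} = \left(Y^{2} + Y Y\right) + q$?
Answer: $- \frac{76668364014}{214645} \approx -3.5719 \cdot 10^{5}$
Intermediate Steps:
$q = -523$
$v{\left(Y \right)} = -523 + 2 Y^{2}$ ($v{\left(Y \right)} = \left(Y^{2} + Y Y\right) - 523 = \left(Y^{2} + Y^{2}\right) - 523 = 2 Y^{2} - 523 = -523 + 2 Y^{2}$)
$V = \frac{39601}{214645}$ ($V = \frac{\left(-109 - 90\right)^{2}}{-523 + 2 \left(-328\right)^{2}} = \frac{\left(-199\right)^{2}}{-523 + 2 \cdot 107584} = \frac{39601}{-523 + 215168} = \frac{39601}{214645} \approx 0.1845$)
$\left(-90037 + V\right) - 267150 = \left(-90037 + \frac{39601}{214645}\right) - 267150 = - \frac{19325952264}{214645} - 267150 = - \frac{76668364014}{214645}$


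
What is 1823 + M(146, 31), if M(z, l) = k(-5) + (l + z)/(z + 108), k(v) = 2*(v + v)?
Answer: 458139/254 ≈ 1803.7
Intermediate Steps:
k(v) = 4*v (k(v) = 2*(2*v) = 4*v)
M(z, l) = -20 + (l + z)/(108 + z) (M(z, l) = 4*(-5) + (l + z)/(z + 108) = -20 + (l + z)/(108 + z))
1823 + M(146, 31) = 1823 + (-2160 + 31 - 19*146)/(108 + 146) = 1823 + (-2160 + 31 - 2774)/254 = 1823 + (1/254)*(-4903) = 1823 - 4903/254 = 458139/254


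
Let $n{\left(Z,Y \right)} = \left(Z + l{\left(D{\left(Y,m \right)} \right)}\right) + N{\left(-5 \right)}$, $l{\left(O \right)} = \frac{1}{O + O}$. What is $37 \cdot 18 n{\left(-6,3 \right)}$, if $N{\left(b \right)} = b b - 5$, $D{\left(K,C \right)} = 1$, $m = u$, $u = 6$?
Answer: $9657$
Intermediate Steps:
$m = 6$
$N{\left(b \right)} = -5 + b^{2}$ ($N{\left(b \right)} = b^{2} - 5 = -5 + b^{2}$)
$l{\left(O \right)} = \frac{1}{2 O}$
$n{\left(Z,Y \right)} = \frac{41}{2} + Z$ ($n{\left(Z,Y \right)} = \left(Z + \frac{1}{2 \cdot 1}\right) - \left(5 - \left(-5\right)^{2}\right) = \left(Z + \frac{1}{2} \cdot 1\right) + \left(-5 + 25\right) = \left(Z + \frac{1}{2}\right) + 20 = \left(\frac{1}{2} + Z\right) + 20 = \frac{41}{2} + Z$)
$37 \cdot 18 n{\left(-6,3 \right)} = 37 \cdot 18 \left(\frac{41}{2} - 6\right) = 666 \cdot \frac{29}{2} = 9657$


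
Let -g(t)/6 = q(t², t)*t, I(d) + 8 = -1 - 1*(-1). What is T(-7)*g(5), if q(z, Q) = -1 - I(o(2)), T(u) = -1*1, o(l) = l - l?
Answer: 210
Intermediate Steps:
o(l) = 0
I(d) = -8 (I(d) = -8 + (-1 - 1*(-1)) = -8 + (-1 + 1) = -8 + 0 = -8)
T(u) = -1
q(z, Q) = 7 (q(z, Q) = -1 - 1*(-8) = -1 + 8 = 7)
g(t) = -42*t
T(-7)*g(5) = -(-42)*5 = -1*(-210) = 210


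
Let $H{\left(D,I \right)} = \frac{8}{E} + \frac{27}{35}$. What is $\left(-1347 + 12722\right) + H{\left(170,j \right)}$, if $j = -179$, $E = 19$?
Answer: $\frac{7565168}{665} \approx 11376.0$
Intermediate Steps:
$H{\left(D,I \right)} = \frac{793}{665}$ ($H{\left(D,I \right)} = \frac{8}{19} + \frac{27}{35} = \frac{793}{665}$)
$\left(-1347 + 12722\right) + H{\left(170,j \right)} = \left(-1347 + 12722\right) + \frac{793}{665} = 11375 + \frac{793}{665} = \frac{7565168}{665}$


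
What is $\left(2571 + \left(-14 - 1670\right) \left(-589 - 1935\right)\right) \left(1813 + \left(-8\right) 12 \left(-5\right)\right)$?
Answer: $9752099191$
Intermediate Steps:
$\left(2571 + \left(-14 - 1670\right) \left(-589 - 1935\right)\right) \left(1813 + \left(-8\right) 12 \left(-5\right)\right) = \left(2571 - -4250416\right) \left(1813 - -480\right) = \left(2571 + 4250416\right) \left(1813 + 480\right) = 4252987 \cdot 2293 = 9752099191$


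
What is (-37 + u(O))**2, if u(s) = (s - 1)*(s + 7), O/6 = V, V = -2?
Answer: 784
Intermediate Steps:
O = -12 (O = 6*(-2) = -12)
u(s) = (-1 + s)*(7 + s)
(-37 + u(O))**2 = (-37 + (-7 + (-12)**2 + 6*(-12)))**2 = (-37 + (-7 + 144 - 72))**2 = (-37 + 65)**2 = 28**2 = 784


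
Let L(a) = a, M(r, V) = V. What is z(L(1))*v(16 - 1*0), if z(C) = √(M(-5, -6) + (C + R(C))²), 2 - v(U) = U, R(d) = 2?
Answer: -14*√3 ≈ -24.249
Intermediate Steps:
v(U) = 2 - U
z(C) = √(-6 + (2 + C)²) (z(C) = √(-6 + (C + 2)²) = √(-6 + (2 + C)²))
z(L(1))*v(16 - 1*0) = √(-6 + (2 + 1)²)*(2 - (16 - 1*0)) = √(-6 + 3²)*(2 - (16 + 0)) = √(-6 + 9)*(2 - 1*16) = √3*(2 - 16) = √3*(-14) = -14*√3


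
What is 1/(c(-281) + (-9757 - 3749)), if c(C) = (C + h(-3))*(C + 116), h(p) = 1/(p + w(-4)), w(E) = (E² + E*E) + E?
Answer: 5/164262 ≈ 3.0439e-5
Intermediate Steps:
w(E) = E + 2*E² (w(E) = (E² + E²) + E = 2*E² + E = E + 2*E²)
h(p) = 1/(28 + p) (h(p) = 1/(p - 4*(1 + 2*(-4))) = 1/(p - 4*(1 - 8)) = 1/(p - 4*(-7)) = 1/(p + 28) = 1/(28 + p))
c(C) = (116 + C)*(1/25 + C) (c(C) = (C + 1/(28 - 3))*(C + 116) = (C + 1/25)*(116 + C) = (1/25 + C)*(116 + C) = (116 + C)*(1/25 + C))
1/(c(-281) + (-9757 - 3749)) = 1/((116/25 + (-281)² + (2901/25)*(-281)) + (-9757 - 3749)) = 1/((116/25 + 78961 - 815181/25) - 13506) = 1/(231792/5 - 13506) = 1/(164262/5) = 5/164262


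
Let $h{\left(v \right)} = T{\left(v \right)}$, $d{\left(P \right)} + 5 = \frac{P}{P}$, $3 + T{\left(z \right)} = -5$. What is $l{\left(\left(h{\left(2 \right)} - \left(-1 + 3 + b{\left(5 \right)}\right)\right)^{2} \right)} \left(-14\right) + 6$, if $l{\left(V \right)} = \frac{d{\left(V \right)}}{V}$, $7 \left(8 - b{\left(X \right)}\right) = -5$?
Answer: $\frac{105710}{17161} \approx 6.1599$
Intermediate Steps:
$b{\left(X \right)} = \frac{61}{7}$ ($b{\left(X \right)} = 8 - - \frac{5}{7} = 8 + \frac{5}{7} = \frac{61}{7}$)
$T{\left(z \right)} = -8$ ($T{\left(z \right)} = -3 - 5 = -8$)
$d{\left(P \right)} = -4$ ($d{\left(P \right)} = -5 + \frac{P}{P} = -5 + 1 = -4$)
$h{\left(v \right)} = -8$
$l{\left(V \right)} = - \frac{4}{V}$
$l{\left(\left(h{\left(2 \right)} - \left(-1 + 3 + b{\left(5 \right)}\right)\right)^{2} \right)} \left(-14\right) + 6 = - \frac{4}{\left(-8 - \left(\frac{54}{7} + 3\right)\right)^{2}} \left(-14\right) + 6 = - \frac{4}{\left(-8 + \left(1 - \left(\frac{61}{7} + 3\right)\right)\right)^{2}} \left(-14\right) + 6 = - \frac{4}{\left(-8 + \left(1 - \frac{82}{7}\right)\right)^{2}} \left(-14\right) + 6 = - \frac{4}{\left(-8 - \frac{75}{7}\right)^{2}} \left(-14\right) + 6 = - \frac{4}{\left(- \frac{131}{7}\right)^{2}} \left(-14\right) + 6 = - \frac{4}{\frac{17161}{49}} \left(-14\right) + 6 = \left(-4\right) \frac{49}{17161} \left(-14\right) + 6 = \left(- \frac{196}{17161}\right) \left(-14\right) + 6 = \frac{2744}{17161} + 6 = \frac{105710}{17161}$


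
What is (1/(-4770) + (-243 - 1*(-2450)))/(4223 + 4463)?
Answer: 244823/963540 ≈ 0.25409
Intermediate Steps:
(1/(-4770) + (-243 - 1*(-2450)))/(4223 + 4463) = (-1/4770 + (-243 + 2450))/8686 = (-1/4770 + 2207)*(1/8686) = (10527389/4770)*(1/8686) = 244823/963540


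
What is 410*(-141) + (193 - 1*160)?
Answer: -57777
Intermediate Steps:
410*(-141) + (193 - 1*160) = -57810 + (193 - 160) = -57810 + 33 = -57777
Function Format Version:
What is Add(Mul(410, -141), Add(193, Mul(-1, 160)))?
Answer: -57777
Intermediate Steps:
Add(Mul(410, -141), Add(193, Mul(-1, 160))) = Add(-57810, Add(193, -160)) = Add(-57810, 33) = -57777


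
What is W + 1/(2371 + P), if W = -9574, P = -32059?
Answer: -284232913/29688 ≈ -9574.0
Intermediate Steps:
W + 1/(2371 + P) = -9574 + 1/(2371 - 32059) = -9574 + 1/(-29688) = -9574 - 1/29688 = -284232913/29688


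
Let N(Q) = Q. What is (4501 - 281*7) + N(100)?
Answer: 2634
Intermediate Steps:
(4501 - 281*7) + N(100) = (4501 - 281*7) + 100 = (4501 - 1967) + 100 = 2534 + 100 = 2634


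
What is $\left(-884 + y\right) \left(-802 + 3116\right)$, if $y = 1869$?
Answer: $2279290$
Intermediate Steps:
$\left(-884 + y\right) \left(-802 + 3116\right) = \left(-884 + 1869\right) \left(-802 + 3116\right) = 985 \cdot 2314 = 2279290$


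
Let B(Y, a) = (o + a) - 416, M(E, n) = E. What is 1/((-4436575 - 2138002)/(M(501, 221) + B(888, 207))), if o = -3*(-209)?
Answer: -919/6574577 ≈ -0.00013978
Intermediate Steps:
o = 627
B(Y, a) = 211 + a (B(Y, a) = (627 + a) - 416 = 211 + a)
1/((-4436575 - 2138002)/(M(501, 221) + B(888, 207))) = 1/((-4436575 - 2138002)/(501 + (211 + 207))) = 1/(-6574577/(501 + 418)) = 1/(-6574577/919) = -919/6574577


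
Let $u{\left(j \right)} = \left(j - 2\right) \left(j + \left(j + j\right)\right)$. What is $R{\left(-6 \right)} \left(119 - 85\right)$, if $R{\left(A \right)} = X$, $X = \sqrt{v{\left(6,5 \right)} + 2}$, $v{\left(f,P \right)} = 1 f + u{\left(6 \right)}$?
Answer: $136 \sqrt{5} \approx 304.11$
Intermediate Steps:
$u{\left(j \right)} = 3 j \left(-2 + j\right)$ ($u{\left(j \right)} = \left(-2 + j\right) \left(j + 2 j\right) = \left(-2 + j\right) 3 j = 3 j \left(-2 + j\right)$)
$v{\left(f,P \right)} = 72 + f$ ($v{\left(f,P \right)} = 1 f + 3 \cdot 6 \left(-2 + 6\right) = f + 3 \cdot 6 \cdot 4 = f + 72 = 72 + f$)
$X = 4 \sqrt{5}$ ($X = \sqrt{\left(72 + 6\right) + 2} = \sqrt{78 + 2} = \sqrt{80} = 4 \sqrt{5} \approx 8.9443$)
$R{\left(A \right)} = 4 \sqrt{5}$
$R{\left(-6 \right)} \left(119 - 85\right) = 4 \sqrt{5} \left(119 - 85\right) = 4 \sqrt{5} \cdot 34 = 136 \sqrt{5}$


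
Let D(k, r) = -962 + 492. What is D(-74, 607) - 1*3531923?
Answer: -3532393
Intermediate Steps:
D(k, r) = -470
D(-74, 607) - 1*3531923 = -470 - 1*3531923 = -470 - 3531923 = -3532393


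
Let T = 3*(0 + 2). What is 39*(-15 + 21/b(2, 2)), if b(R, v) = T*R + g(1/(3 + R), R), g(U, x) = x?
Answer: -1053/2 ≈ -526.50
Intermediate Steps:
T = 6 (T = 3*2 = 6)
b(R, v) = 7*R (b(R, v) = 6*R + R = 7*R)
39*(-15 + 21/b(2, 2)) = 39*(-15 + 21/((7*2))) = 39*(-15 + 21/14) = 39*(-15 + 21*(1/14)) = 39*(-15 + 3/2) = 39*(-27/2) = -1053/2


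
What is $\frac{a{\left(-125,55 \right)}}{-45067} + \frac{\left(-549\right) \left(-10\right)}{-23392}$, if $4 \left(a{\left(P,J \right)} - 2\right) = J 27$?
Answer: $- \frac{7533791}{31006096} \approx -0.24298$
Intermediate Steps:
$a{\left(P,J \right)} = 2 + \frac{27 J}{4}$ ($a{\left(P,J \right)} = 2 + \frac{J 27}{4} = 2 + \frac{27 J}{4}$)
$\frac{a{\left(-125,55 \right)}}{-45067} + \frac{\left(-549\right) \left(-10\right)}{-23392} = \frac{2 + \frac{27}{4} \cdot 55}{-45067} + \frac{\left(-549\right) \left(-10\right)}{-23392} = \left(2 + \frac{1485}{4}\right) \left(- \frac{1}{45067}\right) + 5490 \left(- \frac{1}{23392}\right) = \frac{1493}{4} \left(- \frac{1}{45067}\right) - \frac{2745}{11696} = - \frac{1493}{180268} - \frac{2745}{11696} = - \frac{7533791}{31006096}$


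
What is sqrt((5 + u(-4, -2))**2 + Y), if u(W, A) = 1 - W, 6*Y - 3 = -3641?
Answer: 7*I*sqrt(93)/3 ≈ 22.502*I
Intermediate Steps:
Y = -1819/3 (Y = 1/2 + (1/6)*(-3641) = 1/2 - 3641/6 = -1819/3 ≈ -606.33)
sqrt((5 + u(-4, -2))**2 + Y) = sqrt((5 + (1 - 1*(-4)))**2 - 1819/3) = sqrt((5 + (1 + 4))**2 - 1819/3) = sqrt((5 + 5)**2 - 1819/3) = sqrt(10**2 - 1819/3) = sqrt(100 - 1819/3) = sqrt(-1519/3) = 7*I*sqrt(93)/3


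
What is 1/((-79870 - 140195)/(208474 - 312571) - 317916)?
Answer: -34699/11031293929 ≈ -3.1455e-6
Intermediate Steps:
1/((-79870 - 140195)/(208474 - 312571) - 317916) = 1/(-220065/(-104097) - 317916) = 1/(-220065*(-1/104097) - 317916) = 1/(73355/34699 - 317916) = 1/(-11031293929/34699) = -34699/11031293929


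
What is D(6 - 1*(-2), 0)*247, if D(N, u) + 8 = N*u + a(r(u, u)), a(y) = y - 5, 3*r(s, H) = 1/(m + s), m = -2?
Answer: -19513/6 ≈ -3252.2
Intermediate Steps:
r(s, H) = 1/(3*(-2 + s))
a(y) = -5 + y
D(N, u) = -13 + 1/(3*(-2 + u)) + N*u (D(N, u) = -8 + (N*u + (-5 + 1/(3*(-2 + u)))) = -8 + (-5 + 1/(3*(-2 + u)) + N*u) = -13 + 1/(3*(-2 + u)) + N*u)
D(6 - 1*(-2), 0)*247 = ((1/3 + (-13 + (6 - 1*(-2))*0)*(-2 + 0))/(-2 + 0))*247 = ((1/3 + (-13 + (6 + 2)*0)*(-2))/(-2))*247 = -(1/3 + (-13 + 8*0)*(-2))/2*247 = -(1/3 + (-13 + 0)*(-2))/2*247 = -(1/3 - 13*(-2))/2*247 = -(1/3 + 26)/2*247 = -1/2*79/3*247 = -79/6*247 = -19513/6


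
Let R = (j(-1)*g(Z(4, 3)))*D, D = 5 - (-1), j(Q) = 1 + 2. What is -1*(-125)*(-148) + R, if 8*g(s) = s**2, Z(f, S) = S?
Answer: -73919/4 ≈ -18480.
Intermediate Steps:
j(Q) = 3
D = 6 (D = 5 - 1*(-1) = 5 + 1 = 6)
g(s) = s**2/8
R = 81/4 (R = (3*((1/8)*3**2))*6 = (3*((1/8)*9))*6 = (3*(9/8))*6 = (27/8)*6 = 81/4 ≈ 20.250)
-1*(-125)*(-148) + R = -1*(-125)*(-148) + 81/4 = 125*(-148) + 81/4 = -18500 + 81/4 = -73919/4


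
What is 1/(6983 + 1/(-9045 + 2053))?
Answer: 6992/48825135 ≈ 0.00014320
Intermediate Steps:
1/(6983 + 1/(-9045 + 2053)) = 1/(6983 + 1/(-6992)) = 1/(6983 - 1/6992) = 1/(48825135/6992) = 6992/48825135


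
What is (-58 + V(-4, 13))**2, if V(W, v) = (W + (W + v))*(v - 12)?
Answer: 2809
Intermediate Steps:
V(W, v) = (-12 + v)*(v + 2*W) (V(W, v) = (v + 2*W)*(-12 + v) = (-12 + v)*(v + 2*W))
(-58 + V(-4, 13))**2 = (-58 + (13**2 - 24*(-4) - 12*13 + 2*(-4)*13))**2 = (-58 + (169 + 96 - 156 - 104))**2 = (-58 + 5)**2 = (-53)**2 = 2809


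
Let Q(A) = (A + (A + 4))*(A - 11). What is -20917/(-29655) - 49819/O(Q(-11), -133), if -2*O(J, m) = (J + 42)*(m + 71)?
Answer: -397790473/134218530 ≈ -2.9638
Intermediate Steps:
Q(A) = (-11 + A)*(4 + 2*A) (Q(A) = (A + (4 + A))*(-11 + A) = (4 + 2*A)*(-11 + A) = (-11 + A)*(4 + 2*A))
O(J, m) = -(42 + J)*(71 + m)/2 (O(J, m) = -(J + 42)*(m + 71)/2 = -(42 + J)*(71 + m)/2)
-20917/(-29655) - 49819/O(Q(-11), -133) = -20917/(-29655) - 49819/(-1491 - 21*(-133) - 71*(-44 - 18*(-11) + 2*(-11)²)/2 - ½*(-44 - 18*(-11) + 2*(-11)²)*(-133)) = -20917*(-1/29655) - 49819/(-1491 + 2793 - 71*(-44 + 198 + 2*121)/2 - ½*(-44 + 198 + 2*121)*(-133)) = 20917/29655 - 49819/(-1491 + 2793 - 71*(-44 + 198 + 242)/2 - ½*(-44 + 198 + 242)*(-133)) = 20917/29655 - 49819/(-1491 + 2793 - 71/2*396 - ½*396*(-133)) = 20917/29655 - 49819/(-1491 + 2793 - 14058 + 26334) = 20917/29655 - 49819/13578 = -397790473/134218530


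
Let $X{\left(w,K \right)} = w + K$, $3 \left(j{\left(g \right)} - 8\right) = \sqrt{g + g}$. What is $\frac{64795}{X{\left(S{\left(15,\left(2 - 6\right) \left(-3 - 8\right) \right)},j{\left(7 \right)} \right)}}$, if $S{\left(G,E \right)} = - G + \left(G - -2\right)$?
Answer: $\frac{2915775}{443} - \frac{194385 \sqrt{14}}{886} \approx 5761.0$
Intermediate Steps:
$j{\left(g \right)} = 8 + \frac{\sqrt{2} \sqrt{g}}{3}$ ($j{\left(g \right)} = 8 + \frac{\sqrt{g + g}}{3} = 8 + \frac{\sqrt{2 g}}{3} = 8 + \frac{\sqrt{2} \sqrt{g}}{3}$)
$S{\left(G,E \right)} = 2$ ($S{\left(G,E \right)} = - G + \left(G + 2\right) = - G + \left(2 + G\right) = 2$)
$X{\left(w,K \right)} = K + w$
$\frac{64795}{X{\left(S{\left(15,\left(2 - 6\right) \left(-3 - 8\right) \right)},j{\left(7 \right)} \right)}} = \frac{64795}{\left(8 + \frac{\sqrt{2} \sqrt{7}}{3}\right) + 2} = \frac{64795}{\left(8 + \frac{\sqrt{14}}{3}\right) + 2} = \frac{64795}{10 + \frac{\sqrt{14}}{3}}$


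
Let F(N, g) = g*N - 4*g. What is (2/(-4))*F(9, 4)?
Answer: -10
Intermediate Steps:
F(N, g) = -4*g + N*g (F(N, g) = N*g - 4*g = -4*g + N*g)
(2/(-4))*F(9, 4) = (2/(-4))*(4*(-4 + 9)) = (2*(-¼))*(4*5) = -½*20 = -10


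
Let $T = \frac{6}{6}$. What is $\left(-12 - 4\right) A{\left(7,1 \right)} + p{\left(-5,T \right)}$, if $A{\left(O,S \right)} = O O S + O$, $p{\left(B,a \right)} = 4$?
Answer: $-892$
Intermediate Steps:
$T = 1$ ($T = 6 \cdot \frac{1}{6} = 1$)
$A{\left(O,S \right)} = O + S O^{2}$ ($A{\left(O,S \right)} = O^{2} S + O = S O^{2} + O = O + S O^{2}$)
$\left(-12 - 4\right) A{\left(7,1 \right)} + p{\left(-5,T \right)} = \left(-12 - 4\right) 7 \left(1 + 7 \cdot 1\right) + 4 = \left(-12 - 4\right) 7 \left(1 + 7\right) + 4 = - 16 \cdot 7 \cdot 8 + 4 = \left(-16\right) 56 + 4 = -896 + 4 = -892$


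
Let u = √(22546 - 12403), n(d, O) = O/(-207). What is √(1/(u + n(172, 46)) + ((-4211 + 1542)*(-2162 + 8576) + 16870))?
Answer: √(34204201 - 3232296144*√23)/√(-2 + 189*√23) ≈ 4135.5*I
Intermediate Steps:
n(d, O) = -O/207 (n(d, O) = O*(-1/207) = -O/207)
u = 21*√23 (u = √10143 = 21*√23 ≈ 100.71)
√(1/(u + n(172, 46)) + ((-4211 + 1542)*(-2162 + 8576) + 16870)) = √(1/(21*√23 - 1/207*46) + ((-4211 + 1542)*(-2162 + 8576) + 16870)) = √(1/(21*√23 - 2/9) + (-2669*6414 + 16870)) = √(1/(-2/9 + 21*√23) + (-17118966 + 16870)) = √(1/(-2/9 + 21*√23) - 17102096) = √(-17102096 + 1/(-2/9 + 21*√23))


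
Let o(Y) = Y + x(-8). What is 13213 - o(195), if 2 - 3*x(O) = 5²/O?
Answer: 312391/24 ≈ 13016.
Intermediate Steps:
x(O) = ⅔ - 25/(3*O) (x(O) = ⅔ - 5²/(3*O) = ⅔ - 25/(3*O))
o(Y) = 41/24 + Y (o(Y) = Y + (⅓)*(-25 + 2*(-8))/(-8) = Y + (⅓)*(-⅛)*(-25 - 16) = Y + (⅓)*(-⅛)*(-41) = Y + 41/24 = 41/24 + Y)
13213 - o(195) = 13213 - (41/24 + 195) = 13213 - 1*4721/24 = 13213 - 4721/24 = 312391/24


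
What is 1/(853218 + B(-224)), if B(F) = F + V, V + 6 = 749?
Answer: 1/853737 ≈ 1.1713e-6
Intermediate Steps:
V = 743 (V = -6 + 749 = 743)
B(F) = 743 + F (B(F) = F + 743 = 743 + F)
1/(853218 + B(-224)) = 1/(853218 + (743 - 224)) = 1/(853218 + 519) = 1/853737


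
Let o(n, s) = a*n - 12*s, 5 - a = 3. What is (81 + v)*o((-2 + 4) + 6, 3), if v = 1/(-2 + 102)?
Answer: -8101/5 ≈ -1620.2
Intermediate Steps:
a = 2 (a = 5 - 1*3 = 5 - 3 = 2)
v = 1/100 ≈ 0.010000
o(n, s) = -12*s + 2*n (o(n, s) = 2*n - 12*s = -12*s + 2*n)
(81 + v)*o((-2 + 4) + 6, 3) = (81 + 1/100)*(-12*3 + 2*((-2 + 4) + 6)) = 8101*(-36 + 2*(2 + 6))/100 = 8101*(-36 + 2*8)/100 = 8101*(-36 + 16)/100 = (8101/100)*(-20) = -8101/5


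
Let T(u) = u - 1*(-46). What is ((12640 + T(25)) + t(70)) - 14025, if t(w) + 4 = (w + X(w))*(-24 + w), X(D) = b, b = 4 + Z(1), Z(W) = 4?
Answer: 2270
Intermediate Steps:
b = 8 (b = 4 + 4 = 8)
X(D) = 8
t(w) = -4 + (-24 + w)*(8 + w) (t(w) = -4 + (w + 8)*(-24 + w) = -4 + (8 + w)*(-24 + w) = -4 + (-24 + w)*(8 + w))
T(u) = 46 + u (T(u) = u + 46 = 46 + u)
((12640 + T(25)) + t(70)) - 14025 = ((12640 + (46 + 25)) + (-196 + 70² - 16*70)) - 14025 = ((12640 + 71) + (-196 + 4900 - 1120)) - 14025 = (12711 + 3584) - 14025 = 16295 - 14025 = 2270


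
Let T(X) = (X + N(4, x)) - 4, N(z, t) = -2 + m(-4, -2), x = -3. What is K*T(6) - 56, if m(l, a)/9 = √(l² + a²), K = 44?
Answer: -56 + 792*√5 ≈ 1715.0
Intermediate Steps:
m(l, a) = 9*√(a² + l²) (m(l, a) = 9*√(l² + a²) = 9*√(a² + l²))
N(z, t) = -2 + 18*√5 (N(z, t) = -2 + 9*√((-2)² + (-4)²) = -2 + 9*√(4 + 16) = -2 + 9*√20 = -2 + 9*(2*√5) = -2 + 18*√5)
T(X) = -6 + X + 18*√5 (T(X) = (X + (-2 + 18*√5)) - 4 = (-2 + X + 18*√5) - 4 = -6 + X + 18*√5)
K*T(6) - 56 = 44*(-6 + 6 + 18*√5) - 56 = 44*(18*√5) - 56 = 792*√5 - 56 = -56 + 792*√5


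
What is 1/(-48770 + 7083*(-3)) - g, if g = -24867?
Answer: 1741162472/70019 ≈ 24867.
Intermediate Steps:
1/(-48770 + 7083*(-3)) - g = 1/(-48770 + 7083*(-3)) - 1*(-24867) = 1/(-48770 - 21249) + 24867 = 1/(-70019) + 24867 = -1/70019 + 24867 = 1741162472/70019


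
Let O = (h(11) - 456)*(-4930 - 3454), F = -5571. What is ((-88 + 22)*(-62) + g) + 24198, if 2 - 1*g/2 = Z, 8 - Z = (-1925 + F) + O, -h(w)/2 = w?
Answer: 8028390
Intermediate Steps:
h(w) = -2*w
O = 4007552 (O = (-2*11 - 456)*(-4930 - 3454) = (-22 - 456)*(-8384) = -478*(-8384) = 4007552)
Z = -4000048 (Z = 8 - ((-1925 - 5571) + 4007552) = 8 - (-7496 + 4007552) = 8 - 1*4000056 = 8 - 4000056 = -4000048)
g = 8000100 (g = 4 - 2*(-4000048) = 4 + 8000096 = 8000100)
((-88 + 22)*(-62) + g) + 24198 = ((-88 + 22)*(-62) + 8000100) + 24198 = (-66*(-62) + 8000100) + 24198 = (4092 + 8000100) + 24198 = 8004192 + 24198 = 8028390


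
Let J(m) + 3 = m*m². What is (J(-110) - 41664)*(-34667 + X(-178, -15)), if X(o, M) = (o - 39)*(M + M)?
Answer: 38650184719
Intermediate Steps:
J(m) = -3 + m³ (J(m) = -3 + m*m² = -3 + m³)
X(o, M) = 2*M*(-39 + o) (X(o, M) = (-39 + o)*(2*M) = 2*M*(-39 + o))
(J(-110) - 41664)*(-34667 + X(-178, -15)) = ((-3 + (-110)³) - 41664)*(-34667 + 2*(-15)*(-39 - 178)) = ((-3 - 1331000) - 41664)*(-34667 + 2*(-15)*(-217)) = (-1331003 - 41664)*(-34667 + 6510) = -1372667*(-28157) = 38650184719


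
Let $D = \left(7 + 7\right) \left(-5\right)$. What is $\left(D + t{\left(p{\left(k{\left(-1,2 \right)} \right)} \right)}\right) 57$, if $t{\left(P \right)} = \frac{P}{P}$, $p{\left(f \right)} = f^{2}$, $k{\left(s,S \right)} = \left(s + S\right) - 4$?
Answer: $-3933$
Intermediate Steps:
$k{\left(s,S \right)} = -4 + S + s$ ($k{\left(s,S \right)} = \left(S + s\right) - 4 = -4 + S + s$)
$t{\left(P \right)} = 1$
$D = -70$ ($D = 14 \left(-5\right) = -70$)
$\left(D + t{\left(p{\left(k{\left(-1,2 \right)} \right)} \right)}\right) 57 = \left(-70 + 1\right) 57 = \left(-69\right) 57 = -3933$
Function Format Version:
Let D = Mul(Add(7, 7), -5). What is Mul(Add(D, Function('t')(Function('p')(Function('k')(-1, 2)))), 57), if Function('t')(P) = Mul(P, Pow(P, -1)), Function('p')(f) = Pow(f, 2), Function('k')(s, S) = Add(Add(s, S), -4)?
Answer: -3933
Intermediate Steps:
Function('k')(s, S) = Add(-4, S, s) (Function('k')(s, S) = Add(Add(S, s), -4) = Add(-4, S, s))
Function('t')(P) = 1
D = -70 (D = Mul(14, -5) = -70)
Mul(Add(D, Function('t')(Function('p')(Function('k')(-1, 2)))), 57) = Mul(Add(-70, 1), 57) = Mul(-69, 57) = -3933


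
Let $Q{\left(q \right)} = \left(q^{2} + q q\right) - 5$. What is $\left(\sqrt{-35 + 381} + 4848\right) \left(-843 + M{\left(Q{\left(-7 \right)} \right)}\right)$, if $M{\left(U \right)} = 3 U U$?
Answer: $121704192 + 25104 \sqrt{346} \approx 1.2217 \cdot 10^{8}$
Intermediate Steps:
$Q{\left(q \right)} = -5 + 2 q^{2}$ ($Q{\left(q \right)} = \left(q^{2} + q^{2}\right) - 5 = 2 q^{2} - 5 = -5 + 2 q^{2}$)
$M{\left(U \right)} = 3 U^{2}$
$\left(\sqrt{-35 + 381} + 4848\right) \left(-843 + M{\left(Q{\left(-7 \right)} \right)}\right) = \left(\sqrt{-35 + 381} + 4848\right) \left(-843 + 3 \left(-5 + 2 \left(-7\right)^{2}\right)^{2}\right) = \left(\sqrt{346} + 4848\right) \left(-843 + 3 \left(-5 + 2 \cdot 49\right)^{2}\right) = \left(4848 + \sqrt{346}\right) \left(-843 + 3 \left(-5 + 98\right)^{2}\right) = \left(4848 + \sqrt{346}\right) \left(-843 + 3 \cdot 93^{2}\right) = \left(4848 + \sqrt{346}\right) \left(-843 + 3 \cdot 8649\right) = \left(4848 + \sqrt{346}\right) \left(-843 + 25947\right) = \left(4848 + \sqrt{346}\right) 25104 = 121704192 + 25104 \sqrt{346}$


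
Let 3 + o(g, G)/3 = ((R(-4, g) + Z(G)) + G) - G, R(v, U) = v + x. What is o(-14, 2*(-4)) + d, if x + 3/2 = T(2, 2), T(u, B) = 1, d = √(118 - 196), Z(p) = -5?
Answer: -75/2 + I*√78 ≈ -37.5 + 8.8318*I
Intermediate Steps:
d = I*√78 (d = √(-78) = I*√78 ≈ 8.8318*I)
x = -½ (x = -3/2 + 1 = -½ ≈ -0.50000)
R(v, U) = -½ + v (R(v, U) = v - ½ = -½ + v)
o(g, G) = -75/2 (o(g, G) = -9 + 3*((((-½ - 4) - 5) + G) - G) = -9 + 3*(((-9/2 - 5) + G) - G) = -9 + 3*((-19/2 + G) - G) = -9 + 3*(-19/2) = -9 - 57/2 = -75/2)
o(-14, 2*(-4)) + d = -75/2 + I*√78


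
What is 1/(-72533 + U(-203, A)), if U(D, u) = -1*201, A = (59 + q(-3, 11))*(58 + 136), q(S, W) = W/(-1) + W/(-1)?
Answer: -1/72734 ≈ -1.3749e-5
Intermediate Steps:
q(S, W) = -2*W (q(S, W) = W*(-1) + W*(-1) = -W - W = -2*W)
A = 7178 (A = (59 - 2*11)*(58 + 136) = (59 - 22)*194 = 37*194 = 7178)
U(D, u) = -201
1/(-72533 + U(-203, A)) = 1/(-72533 - 201) = 1/(-72734) = -1/72734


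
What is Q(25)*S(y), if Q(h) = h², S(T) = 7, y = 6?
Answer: 4375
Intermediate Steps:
Q(25)*S(y) = 25²*7 = 625*7 = 4375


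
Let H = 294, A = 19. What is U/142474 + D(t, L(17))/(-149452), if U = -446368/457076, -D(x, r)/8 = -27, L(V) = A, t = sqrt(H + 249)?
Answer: -441654466610/304141573474339 ≈ -0.0014521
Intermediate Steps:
t = sqrt(543) (t = sqrt(294 + 249) = sqrt(543) ≈ 23.302)
L(V) = 19
D(x, r) = 216 (D(x, r) = -8*(-27) = 216)
U = -111592/114269 (U = -446368*1/457076 = -111592/114269 ≈ -0.97657)
U/142474 + D(t, L(17))/(-149452) = -111592/114269/142474 + 216/(-149452) = -111592/114269*1/142474 + 216*(-1/149452) = -55796/8140180753 - 54/37363 = -441654466610/304141573474339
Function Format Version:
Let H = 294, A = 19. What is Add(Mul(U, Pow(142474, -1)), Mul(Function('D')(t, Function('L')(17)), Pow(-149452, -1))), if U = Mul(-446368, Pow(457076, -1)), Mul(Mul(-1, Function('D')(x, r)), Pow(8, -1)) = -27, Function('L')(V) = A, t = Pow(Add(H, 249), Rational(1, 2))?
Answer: Rational(-441654466610, 304141573474339) ≈ -0.0014521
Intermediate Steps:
t = Pow(543, Rational(1, 2)) (t = Pow(Add(294, 249), Rational(1, 2)) = Pow(543, Rational(1, 2)) ≈ 23.302)
Function('L')(V) = 19
Function('D')(x, r) = 216 (Function('D')(x, r) = Mul(-8, -27) = 216)
U = Rational(-111592, 114269) (U = Mul(-446368, Rational(1, 457076)) = Rational(-111592, 114269) ≈ -0.97657)
Add(Mul(U, Pow(142474, -1)), Mul(Function('D')(t, Function('L')(17)), Pow(-149452, -1))) = Add(Mul(Rational(-111592, 114269), Pow(142474, -1)), Mul(216, Pow(-149452, -1))) = Add(Mul(Rational(-111592, 114269), Rational(1, 142474)), Mul(216, Rational(-1, 149452))) = Add(Rational(-55796, 8140180753), Rational(-54, 37363)) = Rational(-441654466610, 304141573474339)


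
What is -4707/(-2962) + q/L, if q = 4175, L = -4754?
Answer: 2502682/3520337 ≈ 0.71092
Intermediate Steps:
-4707/(-2962) + q/L = -4707/(-2962) + 4175/(-4754) = -4707*(-1/2962) + 4175*(-1/4754) = 4707/2962 - 4175/4754 = 2502682/3520337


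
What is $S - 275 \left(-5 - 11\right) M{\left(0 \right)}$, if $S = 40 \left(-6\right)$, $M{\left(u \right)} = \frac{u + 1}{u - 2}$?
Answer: $-2440$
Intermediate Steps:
$M{\left(u \right)} = \frac{1 + u}{-2 + u}$
$S = -240$
$S - 275 \left(-5 - 11\right) M{\left(0 \right)} = -240 - 275 \left(-5 - 11\right) \frac{1 + 0}{-2 + 0} = -240 - 275 \left(- 16 \frac{1}{-2} \cdot 1\right) = -240 - 275 \left(- 16 \left(\left(- \frac{1}{2}\right) 1\right)\right) = -240 - 275 \left(\left(-16\right) \left(- \frac{1}{2}\right)\right) = -240 - 2200 = -2440$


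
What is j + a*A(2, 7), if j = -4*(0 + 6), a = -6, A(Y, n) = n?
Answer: -66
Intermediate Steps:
j = -24 (j = -4*6 = -24)
j + a*A(2, 7) = -24 - 6*7 = -24 - 42 = -66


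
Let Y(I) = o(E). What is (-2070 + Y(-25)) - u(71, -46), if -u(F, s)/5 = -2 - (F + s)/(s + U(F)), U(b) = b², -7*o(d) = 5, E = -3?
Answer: -14550610/6993 ≈ -2080.7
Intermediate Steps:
o(d) = -5/7 (o(d) = -⅐*5 = -5/7)
Y(I) = -5/7
u(F, s) = 10 + 5*(F + s)/(s + F²) (u(F, s) = -5*(-2 - (F + s)/(s + F²)) = 10 + 5*(F + s)/(s + F²))
(-2070 + Y(-25)) - u(71, -46) = (-2070 - 5/7) - 5*(71 + 2*71² + 3*(-46))/(-46 + 71²) = -14495/7 - 5*(71 + 2*5041 - 138)/(-46 + 5041) = -14495/7 - 5*(71 + 10082 - 138)/4995 = -14495/7 - 5*10015/4995 = -14495/7 - 1*10015/999 = -14495/7 - 10015/999 = -14550610/6993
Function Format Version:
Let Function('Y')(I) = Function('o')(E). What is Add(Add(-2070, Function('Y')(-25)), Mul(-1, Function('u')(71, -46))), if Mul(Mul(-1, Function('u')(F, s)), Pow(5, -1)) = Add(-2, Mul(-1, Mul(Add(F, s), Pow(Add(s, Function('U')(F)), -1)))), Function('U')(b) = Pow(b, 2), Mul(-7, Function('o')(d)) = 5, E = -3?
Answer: Rational(-14550610, 6993) ≈ -2080.7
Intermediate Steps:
Function('o')(d) = Rational(-5, 7) (Function('o')(d) = Mul(Rational(-1, 7), 5) = Rational(-5, 7))
Function('Y')(I) = Rational(-5, 7)
Function('u')(F, s) = Add(10, Mul(5, Pow(Add(s, Pow(F, 2)), -1), Add(F, s))) (Function('u')(F, s) = Mul(-5, Add(-2, Mul(-1, Mul(Add(F, s), Pow(Add(s, Pow(F, 2)), -1))))) = Mul(-5, Add(-2, Mul(-1, Mul(Pow(Add(s, Pow(F, 2)), -1), Add(F, s))))) = Mul(-5, Add(-2, Mul(-1, Pow(Add(s, Pow(F, 2)), -1), Add(F, s)))) = Add(10, Mul(5, Pow(Add(s, Pow(F, 2)), -1), Add(F, s))))
Add(Add(-2070, Function('Y')(-25)), Mul(-1, Function('u')(71, -46))) = Add(Add(-2070, Rational(-5, 7)), Mul(-1, Mul(5, Pow(Add(-46, Pow(71, 2)), -1), Add(71, Mul(2, Pow(71, 2)), Mul(3, -46))))) = Add(Rational(-14495, 7), Mul(-1, Mul(5, Pow(Add(-46, 5041), -1), Add(71, Mul(2, 5041), -138)))) = Add(Rational(-14495, 7), Mul(-1, Mul(5, Pow(4995, -1), Add(71, 10082, -138)))) = Add(Rational(-14495, 7), Mul(-1, Mul(5, Rational(1, 4995), 10015))) = Add(Rational(-14495, 7), Mul(-1, Rational(10015, 999))) = Add(Rational(-14495, 7), Rational(-10015, 999)) = Rational(-14550610, 6993)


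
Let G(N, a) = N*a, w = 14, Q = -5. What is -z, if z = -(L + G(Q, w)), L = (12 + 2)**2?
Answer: 126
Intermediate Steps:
L = 196 (L = 14**2 = 196)
z = -126 (z = -(196 - 5*14) = -(196 - 70) = -1*126 = -126)
-z = -1*(-126) = 126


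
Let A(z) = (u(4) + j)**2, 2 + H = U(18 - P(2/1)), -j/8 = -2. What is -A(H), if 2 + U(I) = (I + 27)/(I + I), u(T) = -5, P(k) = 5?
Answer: -121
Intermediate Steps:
j = 16 (j = -8*(-2) = 16)
U(I) = -2 + (27 + I)/(2*I) (U(I) = -2 + (I + 27)/(I + I) = -2 + (27 + I)/((2*I)) = -2 + (27 + I)*(1/(2*I)) = -2 + (27 + I)/(2*I))
H = -32/13 (H = -2 + 3*(9 - (18 - 1*5))/(2*(18 - 1*5)) = -2 + 3*(9 - (18 - 5))/(2*(18 - 5)) = -2 + (3/2)*(9 - 1*13)/13 = -2 + (3/2)*(1/13)*(9 - 13) = -2 + (3/2)*(1/13)*(-4) = -2 - 6/13 = -32/13 ≈ -2.4615)
A(z) = 121 (A(z) = (-5 + 16)**2 = 11**2 = 121)
-A(H) = -1*121 = -121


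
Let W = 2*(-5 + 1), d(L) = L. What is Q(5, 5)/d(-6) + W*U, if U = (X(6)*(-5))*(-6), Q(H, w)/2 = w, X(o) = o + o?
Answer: -8645/3 ≈ -2881.7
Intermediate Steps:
X(o) = 2*o
Q(H, w) = 2*w
W = -8 (W = 2*(-4) = -8)
U = 360 (U = ((2*6)*(-5))*(-6) = (12*(-5))*(-6) = -60*(-6) = 360)
Q(5, 5)/d(-6) + W*U = (2*5)/(-6) - 8*360 = 10*(-⅙) - 2880 = -5/3 - 2880 = -8645/3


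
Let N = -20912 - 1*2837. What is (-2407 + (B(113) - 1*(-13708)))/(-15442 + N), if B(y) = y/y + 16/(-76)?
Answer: -214734/744629 ≈ -0.28838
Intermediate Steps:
B(y) = 15/19 (B(y) = 1 + 16*(-1/76) = 1 - 4/19 = 15/19)
N = -23749 (N = -20912 - 2837 = -23749)
(-2407 + (B(113) - 1*(-13708)))/(-15442 + N) = (-2407 + (15/19 - 1*(-13708)))/(-15442 - 23749) = (-2407 + (15/19 + 13708))/(-39191) = (-2407 + 260467/19)*(-1/39191) = (214734/19)*(-1/39191) = -214734/744629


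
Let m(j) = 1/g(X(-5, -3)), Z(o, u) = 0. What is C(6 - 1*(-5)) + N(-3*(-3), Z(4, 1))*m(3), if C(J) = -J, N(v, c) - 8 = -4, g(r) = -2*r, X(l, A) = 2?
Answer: -12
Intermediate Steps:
m(j) = -¼ (m(j) = 1/(-2*2) = 1/(-4) = -¼)
N(v, c) = 4 (N(v, c) = 8 - 4 = 4)
C(6 - 1*(-5)) + N(-3*(-3), Z(4, 1))*m(3) = -(6 - 1*(-5)) + 4*(-¼) = -(6 + 5) - 1 = -1*11 - 1 = -11 - 1 = -12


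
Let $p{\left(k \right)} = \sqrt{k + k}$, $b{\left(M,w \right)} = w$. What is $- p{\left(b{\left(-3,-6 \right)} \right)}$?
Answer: $- 2 i \sqrt{3} \approx - 3.4641 i$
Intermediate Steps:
$p{\left(k \right)} = \sqrt{2} \sqrt{k}$ ($p{\left(k \right)} = \sqrt{2 k} = \sqrt{2} \sqrt{k}$)
$- p{\left(b{\left(-3,-6 \right)} \right)} = - \sqrt{2} \sqrt{-6} = - \sqrt{2} i \sqrt{6} = - 2 i \sqrt{3}$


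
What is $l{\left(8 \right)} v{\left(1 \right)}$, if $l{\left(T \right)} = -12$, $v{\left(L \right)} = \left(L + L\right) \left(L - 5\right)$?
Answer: $96$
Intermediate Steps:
$v{\left(L \right)} = 2 L \left(-5 + L\right)$
$l{\left(8 \right)} v{\left(1 \right)} = - 12 \cdot 2 \cdot 1 \left(-5 + 1\right) = - 12 \cdot 2 \cdot 1 \left(-4\right) = \left(-12\right) \left(-8\right) = 96$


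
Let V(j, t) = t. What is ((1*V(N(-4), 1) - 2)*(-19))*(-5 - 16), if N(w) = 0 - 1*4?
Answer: -399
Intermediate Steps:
N(w) = -4 (N(w) = 0 - 4 = -4)
((1*V(N(-4), 1) - 2)*(-19))*(-5 - 16) = ((1*1 - 2)*(-19))*(-5 - 16) = ((1 - 2)*(-19))*(-21) = -1*(-19)*(-21) = 19*(-21) = -399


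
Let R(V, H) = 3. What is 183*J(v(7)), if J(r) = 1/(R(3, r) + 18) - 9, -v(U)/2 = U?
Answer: -11468/7 ≈ -1638.3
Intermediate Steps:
v(U) = -2*U
J(r) = -188/21 (J(r) = 1/(3 + 18) - 9 = 1/21 - 9 = -188/21)
183*J(v(7)) = 183*(-188/21) = -11468/7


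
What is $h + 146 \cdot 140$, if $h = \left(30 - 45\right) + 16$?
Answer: $20441$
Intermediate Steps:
$h = 1$ ($h = -15 + 16 = 1$)
$h + 146 \cdot 140 = 1 + 146 \cdot 140 = 1 + 20440 = 20441$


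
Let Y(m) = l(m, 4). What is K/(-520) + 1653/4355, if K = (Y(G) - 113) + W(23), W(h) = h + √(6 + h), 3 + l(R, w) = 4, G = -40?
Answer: 19187/34840 - √29/520 ≈ 0.54036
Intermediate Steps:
l(R, w) = 1 (l(R, w) = -3 + 4 = 1)
Y(m) = 1
K = -89 + √29 (K = (1 - 113) + (23 + √(6 + 23)) = -112 + (23 + √29) = -89 + √29 ≈ -83.615)
K/(-520) + 1653/4355 = (-89 + √29)/(-520) + 1653/4355 = (-89 + √29)*(-1/520) + 1653*(1/4355) = (89/520 - √29/520) + 1653/4355 = 19187/34840 - √29/520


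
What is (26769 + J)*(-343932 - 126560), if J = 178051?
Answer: -96366171440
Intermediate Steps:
(26769 + J)*(-343932 - 126560) = (26769 + 178051)*(-343932 - 126560) = 204820*(-470492) = -96366171440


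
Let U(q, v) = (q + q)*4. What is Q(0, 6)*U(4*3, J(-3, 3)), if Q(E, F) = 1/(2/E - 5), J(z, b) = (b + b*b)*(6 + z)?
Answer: 0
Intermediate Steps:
J(z, b) = (6 + z)*(b + b²) (J(z, b) = (b + b²)*(6 + z) = (6 + z)*(b + b²))
U(q, v) = 8*q (U(q, v) = (2*q)*4 = 8*q)
Q(E, F) = 1/(-5 + 2/E)
Q(0, 6)*U(4*3, J(-3, 3)) = (-1*0/(-2 + 5*0))*(8*(4*3)) = (-1*0/(-2 + 0))*(8*12) = -1*0/(-2)*96 = -1*0*(-½)*96 = 0*96 = 0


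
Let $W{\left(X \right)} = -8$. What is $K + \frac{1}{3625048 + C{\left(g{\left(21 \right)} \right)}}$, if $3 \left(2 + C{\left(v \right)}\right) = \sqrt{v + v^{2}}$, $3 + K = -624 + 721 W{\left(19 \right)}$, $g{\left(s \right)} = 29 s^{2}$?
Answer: $- \frac{42018156695451862}{6570470163763} - \frac{7 \sqrt{370910}}{13140940327526} \approx -6395.0$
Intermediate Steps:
$K = -6395$ ($K = -3 + \left(-624 + 721 \left(-8\right)\right) = -3 - 6392 = -6395$)
$C{\left(v \right)} = -2 + \frac{\sqrt{v + v^{2}}}{3}$
$K + \frac{1}{3625048 + C{\left(g{\left(21 \right)} \right)}} = -6395 + \frac{1}{3625048 - \left(2 - \frac{\sqrt{29 \cdot 21^{2} \left(1 + 29 \cdot 21^{2}\right)}}{3}\right)} = -6395 + \frac{1}{3625048 - \left(2 - \frac{\sqrt{29 \cdot 441 \left(1 + 29 \cdot 441\right)}}{3}\right)} = -6395 + \frac{1}{3625048 - \left(2 - \frac{\sqrt{12789 \left(1 + 12789\right)}}{3}\right)} = -6395 + \frac{1}{3625048 - \left(2 - \frac{\sqrt{12789 \cdot 12790}}{3}\right)} = -6395 + \frac{1}{3625048 - \left(2 - \frac{\sqrt{163571310}}{3}\right)} = -6395 + \frac{1}{3625048 - \left(2 - \frac{21 \sqrt{370910}}{3}\right)} = -6395 + \frac{1}{3625048 - \left(2 - 7 \sqrt{370910}\right)} = -6395 + \frac{1}{3625046 + 7 \sqrt{370910}}$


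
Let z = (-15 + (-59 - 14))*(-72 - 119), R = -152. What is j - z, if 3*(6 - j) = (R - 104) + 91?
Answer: -16747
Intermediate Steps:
z = 16808 (z = (-15 - 73)*(-191) = -88*(-191) = 16808)
j = 61 (j = 6 - ((-152 - 104) + 91)/3 = 6 - (-256 + 91)/3 = 6 - ⅓*(-165) = 6 + 55 = 61)
j - z = 61 - 1*16808 = 61 - 16808 = -16747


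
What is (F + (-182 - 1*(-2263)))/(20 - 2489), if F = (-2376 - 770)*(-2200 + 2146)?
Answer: -171965/2469 ≈ -69.650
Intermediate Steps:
F = 169884 (F = -3146*(-54) = 169884)
(F + (-182 - 1*(-2263)))/(20 - 2489) = (169884 + (-182 - 1*(-2263)))/(20 - 2489) = (169884 + (-182 + 2263))/(-2469) = (169884 + 2081)*(-1/2469) = 171965*(-1/2469) = -171965/2469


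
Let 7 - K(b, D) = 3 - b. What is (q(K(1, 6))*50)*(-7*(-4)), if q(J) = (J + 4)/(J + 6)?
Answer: 12600/11 ≈ 1145.5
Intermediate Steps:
K(b, D) = 4 + b (K(b, D) = 7 - (3 - b) = 7 + (-3 + b) = 4 + b)
q(J) = (4 + J)/(6 + J)
(q(K(1, 6))*50)*(-7*(-4)) = (((4 + (4 + 1))/(6 + (4 + 1)))*50)*(-7*(-4)) = (((4 + 5)/(6 + 5))*50)*28 = ((9/11)*50)*28 = (450/11)*28 = 12600/11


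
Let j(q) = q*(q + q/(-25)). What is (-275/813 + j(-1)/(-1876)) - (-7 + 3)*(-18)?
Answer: -689563853/9532425 ≈ -72.339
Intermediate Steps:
j(q) = 24*q**2/25 (j(q) = q*(q + q*(-1/25)) = q*(q - q/25) = q*(24*q/25) = 24*q**2/25)
(-275/813 + j(-1)/(-1876)) - (-7 + 3)*(-18) = (-275/813 + ((24/25)*(-1)**2)/(-1876)) - (-7 + 3)*(-18) = (-275*1/813 + ((24/25)*1)*(-1/1876)) - (-4)*(-18) = (-275/813 + (24/25)*(-1/1876)) - 1*72 = (-275/813 - 6/11725) - 72 = -3229253/9532425 - 72 = -689563853/9532425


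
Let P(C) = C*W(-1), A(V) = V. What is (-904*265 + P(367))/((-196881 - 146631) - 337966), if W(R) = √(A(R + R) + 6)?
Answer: 17059/48677 ≈ 0.35045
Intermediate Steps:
W(R) = √(6 + 2*R) (W(R) = √((R + R) + 6) = √(2*R + 6) = √(6 + 2*R))
P(C) = 2*C (P(C) = C*√(6 + 2*(-1)) = C*√(6 - 2) = C*√4 = C*2 = 2*C)
(-904*265 + P(367))/((-196881 - 146631) - 337966) = (-904*265 + 2*367)/((-196881 - 146631) - 337966) = (-239560 + 734)/(-343512 - 337966) = -238826/(-681478) = -238826*(-1/681478) = 17059/48677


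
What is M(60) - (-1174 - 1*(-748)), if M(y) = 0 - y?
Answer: 366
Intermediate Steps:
M(y) = -y
M(60) - (-1174 - 1*(-748)) = -1*60 - (-1174 - 1*(-748)) = -60 - (-1174 + 748) = -60 - 1*(-426) = -60 + 426 = 366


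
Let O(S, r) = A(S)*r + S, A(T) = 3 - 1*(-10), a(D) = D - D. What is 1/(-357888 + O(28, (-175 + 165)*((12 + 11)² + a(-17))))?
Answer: -1/426630 ≈ -2.3439e-6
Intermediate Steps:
a(D) = 0
A(T) = 13 (A(T) = 3 + 10 = 13)
O(S, r) = S + 13*r (O(S, r) = 13*r + S = S + 13*r)
1/(-357888 + O(28, (-175 + 165)*((12 + 11)² + a(-17)))) = 1/(-357888 + (28 + 13*((-175 + 165)*((12 + 11)² + 0)))) = 1/(-357888 + (28 + 13*(-10*(23² + 0)))) = 1/(-357888 + (28 + 13*(-10*(529 + 0)))) = 1/(-357888 + (28 + 13*(-10*529))) = 1/(-357888 + (28 + 13*(-5290))) = 1/(-357888 + (28 - 68770)) = 1/(-357888 - 68742) = 1/(-426630) = -1/426630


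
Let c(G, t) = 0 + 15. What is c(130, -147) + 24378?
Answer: 24393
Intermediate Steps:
c(G, t) = 15
c(130, -147) + 24378 = 15 + 24378 = 24393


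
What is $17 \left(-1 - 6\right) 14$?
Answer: $-1666$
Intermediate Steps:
$17 \left(-1 - 6\right) 14 = 17 \left(-7\right) 14 = \left(-119\right) 14 = -1666$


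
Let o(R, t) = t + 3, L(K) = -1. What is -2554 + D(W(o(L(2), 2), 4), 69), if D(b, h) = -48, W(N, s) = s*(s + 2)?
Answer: -2602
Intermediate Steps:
o(R, t) = 3 + t
W(N, s) = s*(2 + s)
-2554 + D(W(o(L(2), 2), 4), 69) = -2554 - 48 = -2602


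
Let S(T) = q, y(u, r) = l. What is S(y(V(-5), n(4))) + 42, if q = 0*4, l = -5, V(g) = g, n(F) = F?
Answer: 42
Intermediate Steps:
q = 0
y(u, r) = -5
S(T) = 0
S(y(V(-5), n(4))) + 42 = 0 + 42 = 42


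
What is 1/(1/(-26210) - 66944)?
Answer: -26210/1754602241 ≈ -1.4938e-5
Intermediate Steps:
1/(1/(-26210) - 66944) = 1/(-1/26210 - 66944) = 1/(-1754602241/26210) = -26210/1754602241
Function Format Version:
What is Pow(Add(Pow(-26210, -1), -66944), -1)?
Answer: Rational(-26210, 1754602241) ≈ -1.4938e-5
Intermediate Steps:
Pow(Add(Pow(-26210, -1), -66944), -1) = Pow(Add(Rational(-1, 26210), -66944), -1) = Pow(Rational(-1754602241, 26210), -1) = Rational(-26210, 1754602241)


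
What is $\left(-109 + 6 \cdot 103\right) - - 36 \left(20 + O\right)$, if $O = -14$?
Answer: $725$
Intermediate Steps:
$\left(-109 + 6 \cdot 103\right) - - 36 \left(20 + O\right) = \left(-109 + 6 \cdot 103\right) - - 36 \left(20 - 14\right) = \left(-109 + 618\right) - \left(-36\right) 6 = 509 - -216 = 509 + 216 = 725$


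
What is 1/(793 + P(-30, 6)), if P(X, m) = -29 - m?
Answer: 1/758 ≈ 0.0013193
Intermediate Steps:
1/(793 + P(-30, 6)) = 1/(793 + (-29 - 1*6)) = 1/(793 + (-29 - 6)) = 1/(793 - 35) = 1/758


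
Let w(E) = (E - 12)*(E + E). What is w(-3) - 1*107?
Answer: -17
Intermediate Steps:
w(E) = 2*E*(-12 + E) (w(E) = (-12 + E)*(2*E) = 2*E*(-12 + E))
w(-3) - 1*107 = 2*(-3)*(-12 - 3) - 1*107 = 2*(-3)*(-15) - 107 = 90 - 107 = -17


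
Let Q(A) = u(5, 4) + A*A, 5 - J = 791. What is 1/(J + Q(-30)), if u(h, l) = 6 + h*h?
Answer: 1/145 ≈ 0.0068966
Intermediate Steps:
J = -786 (J = 5 - 1*791 = 5 - 791 = -786)
u(h, l) = 6 + h²
Q(A) = 31 + A² (Q(A) = (6 + 5²) + A*A = (6 + 25) + A² = 31 + A²)
1/(J + Q(-30)) = 1/(-786 + (31 + (-30)²)) = 1/(-786 + (31 + 900)) = 1/(-786 + 931) = 1/145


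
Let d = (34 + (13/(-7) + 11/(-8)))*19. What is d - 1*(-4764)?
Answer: 299521/56 ≈ 5348.6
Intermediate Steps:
d = 32737/56 (d = (34 + (13*(-⅐) + 11*(-⅛)))*19 = (34 + (-13/7 - 11/8))*19 = (34 - 181/56)*19 = (1723/56)*19 = 32737/56 ≈ 584.59)
d - 1*(-4764) = 32737/56 - 1*(-4764) = 32737/56 + 4764 = 299521/56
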